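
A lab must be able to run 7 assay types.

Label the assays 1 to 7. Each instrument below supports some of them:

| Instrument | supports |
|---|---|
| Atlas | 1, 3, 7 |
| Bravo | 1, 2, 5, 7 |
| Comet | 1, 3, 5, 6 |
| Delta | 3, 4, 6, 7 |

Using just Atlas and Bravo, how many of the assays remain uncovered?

Union of Atlas, Bravo = {1, 2, 3, 5, 7}.
Not covered: 4, 6 — 2 assays.

2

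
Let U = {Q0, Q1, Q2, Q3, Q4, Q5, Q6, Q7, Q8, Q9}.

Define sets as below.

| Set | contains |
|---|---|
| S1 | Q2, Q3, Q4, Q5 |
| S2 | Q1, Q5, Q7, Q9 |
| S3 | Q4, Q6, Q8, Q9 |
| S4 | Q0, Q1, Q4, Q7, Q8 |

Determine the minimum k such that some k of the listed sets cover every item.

3

Take {S1, S3, S4}. Their union is {Q0, Q1, Q2, Q3, Q4, Q5, Q6, Q7, Q8, Q9}, which is all 10 items.
Only S4 contains Q0, so S4 is forced; the remaining 5 items need at least 2 more sets (each remaining set adds at most 3) — so at least 3 sets are needed, and 3 is optimal.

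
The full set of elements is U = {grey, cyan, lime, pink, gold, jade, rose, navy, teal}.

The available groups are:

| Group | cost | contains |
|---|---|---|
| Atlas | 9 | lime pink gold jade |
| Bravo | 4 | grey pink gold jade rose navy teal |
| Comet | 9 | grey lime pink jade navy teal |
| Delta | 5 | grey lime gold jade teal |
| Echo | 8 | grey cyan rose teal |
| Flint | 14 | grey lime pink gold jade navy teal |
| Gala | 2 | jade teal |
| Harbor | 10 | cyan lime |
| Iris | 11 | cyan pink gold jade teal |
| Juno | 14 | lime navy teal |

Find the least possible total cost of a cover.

Bravo, Harbor together cover every element (Bravo ∪ Harbor = {grey, cyan, lime, pink, gold, jade, rose, navy, teal}); total cost 4 + 10 = 14.
The greedy pick Bravo, Delta, Echo costs 17; no covering selection beats 14.

14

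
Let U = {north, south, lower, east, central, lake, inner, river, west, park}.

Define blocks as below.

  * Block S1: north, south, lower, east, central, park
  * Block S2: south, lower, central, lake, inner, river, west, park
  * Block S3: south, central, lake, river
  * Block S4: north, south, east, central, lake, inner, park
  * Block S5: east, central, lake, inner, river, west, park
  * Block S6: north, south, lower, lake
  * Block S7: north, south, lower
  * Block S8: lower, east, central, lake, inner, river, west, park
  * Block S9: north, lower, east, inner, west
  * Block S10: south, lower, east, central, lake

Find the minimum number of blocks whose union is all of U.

S6 and S8 cover everything between them: the union {north, south, lower, east, central, lake, inner, river, west, park} is all of U.
No single block has all 10 items (the largest, S2, has 8), so 2 is optimal.

2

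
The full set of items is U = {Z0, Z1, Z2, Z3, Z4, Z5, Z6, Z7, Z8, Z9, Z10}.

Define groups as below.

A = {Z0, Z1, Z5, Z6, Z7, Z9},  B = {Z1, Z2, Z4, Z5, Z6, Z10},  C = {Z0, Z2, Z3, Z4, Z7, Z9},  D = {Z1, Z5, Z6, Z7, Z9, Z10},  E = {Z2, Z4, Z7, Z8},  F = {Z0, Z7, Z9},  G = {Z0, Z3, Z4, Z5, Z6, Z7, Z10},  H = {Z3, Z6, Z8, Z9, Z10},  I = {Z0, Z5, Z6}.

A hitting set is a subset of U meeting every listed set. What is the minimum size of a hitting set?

T = {Z6, Z7} meets every group (each contains at least one member of T), and |T| = 2.
The groups B, F are pairwise disjoint, so any hitting set needs a separate item for each — at least 2. Hence 2 is optimal.

2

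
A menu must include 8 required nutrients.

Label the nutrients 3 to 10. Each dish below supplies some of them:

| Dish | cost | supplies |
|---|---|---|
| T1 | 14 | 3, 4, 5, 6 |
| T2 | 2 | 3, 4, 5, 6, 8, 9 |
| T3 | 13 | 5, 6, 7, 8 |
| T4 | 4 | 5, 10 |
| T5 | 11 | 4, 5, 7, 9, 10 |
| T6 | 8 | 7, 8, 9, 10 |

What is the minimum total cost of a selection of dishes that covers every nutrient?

T2, T6 together cover every nutrient (T2 ∪ T6 = {3, 4, 5, 6, 7, 8, 9, 10}); total cost 2 + 8 = 10.
The greedy pick T2, T4, T6 costs 14; no covering selection beats 10.

10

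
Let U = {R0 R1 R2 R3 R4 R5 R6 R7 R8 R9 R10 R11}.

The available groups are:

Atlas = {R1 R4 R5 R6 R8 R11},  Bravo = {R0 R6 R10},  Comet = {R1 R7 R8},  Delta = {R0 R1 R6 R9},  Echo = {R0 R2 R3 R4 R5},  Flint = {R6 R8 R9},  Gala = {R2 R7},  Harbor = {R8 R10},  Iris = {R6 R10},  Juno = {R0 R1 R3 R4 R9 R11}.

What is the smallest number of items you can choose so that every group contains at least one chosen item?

4

H = {R4, R7, R9, R10} meets every group (each contains at least one member of H), and |H| = 4.
No choice of 3 items meets every group, so 4 is the minimum.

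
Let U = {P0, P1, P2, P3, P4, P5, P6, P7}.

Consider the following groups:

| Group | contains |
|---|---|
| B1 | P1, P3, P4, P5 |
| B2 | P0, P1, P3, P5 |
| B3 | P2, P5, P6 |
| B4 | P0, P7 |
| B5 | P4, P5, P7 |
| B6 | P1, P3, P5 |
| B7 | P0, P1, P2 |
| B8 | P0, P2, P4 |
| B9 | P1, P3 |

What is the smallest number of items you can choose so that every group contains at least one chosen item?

3

The 3 items {P2, P3, P7} hit every group.
The groups B3, B4, B9 are pairwise disjoint, so any hitting set needs a separate item for each — at least 3. Hence 3 is optimal.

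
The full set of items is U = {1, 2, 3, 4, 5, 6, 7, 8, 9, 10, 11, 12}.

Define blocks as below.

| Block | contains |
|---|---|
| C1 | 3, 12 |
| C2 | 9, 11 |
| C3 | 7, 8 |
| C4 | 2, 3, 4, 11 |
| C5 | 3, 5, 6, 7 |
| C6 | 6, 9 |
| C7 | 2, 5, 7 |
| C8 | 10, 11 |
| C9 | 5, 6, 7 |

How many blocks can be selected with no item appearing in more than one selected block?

C1, C6, C7, C8 are pairwise disjoint (C1={3,12}; C6={6,9}; C7={2,5,7}; C8={10,11}).
Every remaining block overlaps one of these, and no 5 of the listed blocks are pairwise disjoint, so 4 is the maximum.

4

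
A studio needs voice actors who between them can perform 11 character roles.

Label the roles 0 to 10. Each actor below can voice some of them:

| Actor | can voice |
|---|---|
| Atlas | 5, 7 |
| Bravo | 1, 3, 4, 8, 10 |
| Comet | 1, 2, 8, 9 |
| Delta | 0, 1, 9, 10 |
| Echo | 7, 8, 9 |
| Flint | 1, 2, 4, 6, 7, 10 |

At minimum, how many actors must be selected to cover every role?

Atlas and Bravo and Delta and Flint together: Atlas ∪ Bravo ∪ Delta ∪ Flint = {0, 1, 2, 3, 4, 5, 6, 7, 8, 9, 10} — every role is covered.
Only Flint contains 6, so Flint is forced; the remaining 5 roles need at least 3 more actors (each remaining actor adds at most 2) — so at least 4 actors are needed, and 4 is optimal.

4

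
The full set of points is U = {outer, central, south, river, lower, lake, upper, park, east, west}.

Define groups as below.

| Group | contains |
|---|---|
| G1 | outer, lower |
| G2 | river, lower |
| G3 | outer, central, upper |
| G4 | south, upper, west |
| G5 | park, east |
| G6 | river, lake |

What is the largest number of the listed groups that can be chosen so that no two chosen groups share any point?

4

G1, G4, G5, G6 are pairwise disjoint (G1={outer,lower}; G4={south,upper,west}; G5={park,east}; G6={river,lake}).
Every remaining group overlaps one of these, and no 5 of the listed groups are pairwise disjoint, so 4 is the maximum.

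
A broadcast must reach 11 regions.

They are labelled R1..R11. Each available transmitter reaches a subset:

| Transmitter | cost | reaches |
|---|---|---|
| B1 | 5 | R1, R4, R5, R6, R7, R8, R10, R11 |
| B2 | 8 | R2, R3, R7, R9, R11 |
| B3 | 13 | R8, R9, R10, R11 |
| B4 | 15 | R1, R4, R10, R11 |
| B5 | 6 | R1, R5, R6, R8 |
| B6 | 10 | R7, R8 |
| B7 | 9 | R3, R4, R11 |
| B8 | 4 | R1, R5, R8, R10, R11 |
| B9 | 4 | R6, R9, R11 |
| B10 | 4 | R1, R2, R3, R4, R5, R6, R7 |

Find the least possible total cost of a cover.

12

B8, B9, B10 together cover every region (B8 ∪ B9 ∪ B10 = {R1, R2, R3, R4, R5, R6, R7, R8, R9, R10, R11}); total cost 4 + 4 + 4 = 12.
No covering selection has total cost below 12.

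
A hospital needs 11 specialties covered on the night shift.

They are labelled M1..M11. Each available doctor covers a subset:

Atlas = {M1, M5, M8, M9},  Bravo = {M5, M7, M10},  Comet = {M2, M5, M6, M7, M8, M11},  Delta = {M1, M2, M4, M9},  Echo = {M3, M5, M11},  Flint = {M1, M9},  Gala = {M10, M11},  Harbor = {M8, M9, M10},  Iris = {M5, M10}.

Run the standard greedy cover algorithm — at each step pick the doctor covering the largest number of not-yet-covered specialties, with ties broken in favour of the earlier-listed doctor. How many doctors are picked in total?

Greedy: pick Comet (covers 6 new) → pick Delta (covers 3 new) → pick Bravo (covers 1 new) → pick Echo (covers 1 new). Total picks: 4.

4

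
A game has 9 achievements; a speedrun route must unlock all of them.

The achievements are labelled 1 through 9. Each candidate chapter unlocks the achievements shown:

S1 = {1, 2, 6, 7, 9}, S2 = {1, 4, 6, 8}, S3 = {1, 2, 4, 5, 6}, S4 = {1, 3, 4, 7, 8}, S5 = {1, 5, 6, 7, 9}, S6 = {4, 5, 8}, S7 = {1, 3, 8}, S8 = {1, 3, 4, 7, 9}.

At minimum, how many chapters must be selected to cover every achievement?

3

S1 and S4 and S6 together: S1 ∪ S4 ∪ S6 = {1, 2, 3, 4, 5, 6, 7, 8, 9} — every achievement is covered.
No 2 of the 8 chapters cover everything (all 28 combinations miss at least one achievement), so 3 is optimal.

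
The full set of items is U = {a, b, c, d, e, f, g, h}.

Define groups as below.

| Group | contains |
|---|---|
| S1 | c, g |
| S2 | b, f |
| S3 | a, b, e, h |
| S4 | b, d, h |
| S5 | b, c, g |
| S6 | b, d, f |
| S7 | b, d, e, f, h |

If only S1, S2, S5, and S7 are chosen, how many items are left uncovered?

Union of S1, S2, S5, S7 = {b, c, d, e, f, g, h}.
Not covered: a — 1 item.

1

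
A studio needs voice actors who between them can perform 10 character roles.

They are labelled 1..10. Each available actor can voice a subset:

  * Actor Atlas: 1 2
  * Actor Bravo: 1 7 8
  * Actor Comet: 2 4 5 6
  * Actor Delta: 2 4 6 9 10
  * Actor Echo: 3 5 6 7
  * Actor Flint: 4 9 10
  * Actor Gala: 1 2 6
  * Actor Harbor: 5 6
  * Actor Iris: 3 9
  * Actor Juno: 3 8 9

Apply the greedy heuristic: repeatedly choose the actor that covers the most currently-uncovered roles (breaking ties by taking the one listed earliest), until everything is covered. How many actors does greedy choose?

Greedy: pick Delta (covers 5 new) → pick Bravo (covers 3 new) → pick Echo (covers 2 new). Total picks: 3.

3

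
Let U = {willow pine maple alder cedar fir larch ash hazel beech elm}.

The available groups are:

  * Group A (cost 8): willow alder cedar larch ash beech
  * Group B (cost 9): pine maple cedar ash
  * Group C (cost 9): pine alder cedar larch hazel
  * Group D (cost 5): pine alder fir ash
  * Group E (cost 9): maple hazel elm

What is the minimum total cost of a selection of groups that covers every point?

A, D, E together cover every point (A ∪ D ∪ E = {willow, pine, maple, alder, cedar, fir, larch, ash, hazel, beech, elm}); total cost 8 + 5 + 9 = 22.
No covering selection has total cost below 22.

22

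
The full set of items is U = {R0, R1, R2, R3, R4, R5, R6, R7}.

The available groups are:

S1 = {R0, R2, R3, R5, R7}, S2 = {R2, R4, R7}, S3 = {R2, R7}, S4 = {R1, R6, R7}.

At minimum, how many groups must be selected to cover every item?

Take {S1, S2, S4}. Their union is {R0, R1, R2, R3, R4, R5, R6, R7}, which is all 8 items.
Only S1 contains R0, so S1 is forced; the remaining 3 items need at least 2 more groups (each remaining group adds at most 2) — so at least 3 groups are needed, and 3 is optimal.

3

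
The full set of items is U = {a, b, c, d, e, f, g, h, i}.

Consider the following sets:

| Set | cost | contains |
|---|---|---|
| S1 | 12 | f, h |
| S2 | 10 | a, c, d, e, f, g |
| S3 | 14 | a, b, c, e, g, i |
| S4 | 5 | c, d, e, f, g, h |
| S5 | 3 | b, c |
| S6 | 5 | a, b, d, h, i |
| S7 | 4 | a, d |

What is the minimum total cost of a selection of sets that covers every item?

10

S4, S6 together cover every item (S4 ∪ S6 = {a, b, c, d, e, f, g, h, i}); total cost 5 + 5 = 10.
No covering selection has total cost below 10.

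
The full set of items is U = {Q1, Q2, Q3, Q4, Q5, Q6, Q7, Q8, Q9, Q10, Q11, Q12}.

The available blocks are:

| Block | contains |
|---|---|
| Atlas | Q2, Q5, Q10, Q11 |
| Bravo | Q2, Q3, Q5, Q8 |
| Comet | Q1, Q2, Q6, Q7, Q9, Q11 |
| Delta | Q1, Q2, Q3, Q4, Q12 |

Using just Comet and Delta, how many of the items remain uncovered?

3

Union of Comet, Delta = {Q1, Q2, Q3, Q4, Q6, Q7, Q9, Q11, Q12}.
Not covered: Q5, Q8, Q10 — 3 items.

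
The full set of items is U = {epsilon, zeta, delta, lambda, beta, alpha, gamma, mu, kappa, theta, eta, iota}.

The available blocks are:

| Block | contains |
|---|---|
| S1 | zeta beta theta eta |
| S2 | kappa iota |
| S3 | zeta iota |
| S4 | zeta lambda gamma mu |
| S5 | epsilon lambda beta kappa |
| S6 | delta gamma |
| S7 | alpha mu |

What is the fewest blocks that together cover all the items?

5

S1 and S2 and S5 and S6 and S7 together: S1 ∪ S2 ∪ S5 ∪ S6 ∪ S7 = {epsilon, zeta, delta, lambda, beta, alpha, gamma, mu, kappa, theta, eta, iota} — every item is covered.
No 4 of the 7 blocks cover everything (all 35 combinations miss at least one item), so 5 is optimal.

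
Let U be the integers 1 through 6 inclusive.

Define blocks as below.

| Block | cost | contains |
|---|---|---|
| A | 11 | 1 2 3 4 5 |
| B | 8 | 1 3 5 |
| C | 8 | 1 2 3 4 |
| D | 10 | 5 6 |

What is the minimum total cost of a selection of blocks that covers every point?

C, D together cover every point (C ∪ D = {1, 2, 3, 4, 5, 6}); total cost 8 + 10 = 18.
No covering selection has total cost below 18.

18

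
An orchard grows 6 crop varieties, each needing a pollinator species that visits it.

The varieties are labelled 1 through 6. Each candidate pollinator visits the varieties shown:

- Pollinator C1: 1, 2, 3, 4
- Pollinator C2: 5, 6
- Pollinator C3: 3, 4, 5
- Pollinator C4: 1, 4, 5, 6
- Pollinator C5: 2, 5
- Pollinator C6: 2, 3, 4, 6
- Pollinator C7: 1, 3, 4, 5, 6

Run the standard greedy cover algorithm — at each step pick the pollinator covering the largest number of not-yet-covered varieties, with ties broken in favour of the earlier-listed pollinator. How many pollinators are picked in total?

Greedy: pick C7 (covers 5 new) → pick C1 (covers 1 new). Total picks: 2.

2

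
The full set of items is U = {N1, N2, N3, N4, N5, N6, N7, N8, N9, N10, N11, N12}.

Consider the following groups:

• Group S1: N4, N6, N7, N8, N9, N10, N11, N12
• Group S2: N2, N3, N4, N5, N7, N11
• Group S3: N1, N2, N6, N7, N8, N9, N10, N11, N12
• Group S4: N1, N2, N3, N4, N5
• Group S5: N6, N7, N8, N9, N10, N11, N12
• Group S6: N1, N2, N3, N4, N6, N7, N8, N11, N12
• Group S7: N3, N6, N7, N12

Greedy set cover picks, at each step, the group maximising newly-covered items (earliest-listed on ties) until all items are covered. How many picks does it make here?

2

Greedy: pick S3 (covers 9 new) → pick S2 (covers 3 new). Total picks: 2.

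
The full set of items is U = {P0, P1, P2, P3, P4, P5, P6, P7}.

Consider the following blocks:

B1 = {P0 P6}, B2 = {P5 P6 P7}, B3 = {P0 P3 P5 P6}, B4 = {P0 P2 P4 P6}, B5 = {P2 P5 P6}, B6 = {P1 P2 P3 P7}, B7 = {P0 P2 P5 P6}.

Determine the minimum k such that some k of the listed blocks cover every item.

3

B3, B4, and B6 cover everything between them: the union {P0, P1, P2, P3, P4, P5, P6, P7} is all of U.
Only B6 contains P1, so B6 is forced; the remaining 4 items need at least 2 more blocks (each remaining block adds at most 3) — so at least 3 blocks are needed, and 3 is optimal.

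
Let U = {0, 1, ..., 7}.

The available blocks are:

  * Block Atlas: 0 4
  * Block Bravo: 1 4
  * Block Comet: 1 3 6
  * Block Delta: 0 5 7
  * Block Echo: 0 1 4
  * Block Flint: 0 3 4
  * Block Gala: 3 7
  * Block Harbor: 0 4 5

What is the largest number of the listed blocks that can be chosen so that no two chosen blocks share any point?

Atlas, Comet are pairwise disjoint (Atlas={0,4}; Comet={1,3,6}).
Every remaining block overlaps one of these, and no 3 of the listed blocks are pairwise disjoint, so 2 is the maximum.

2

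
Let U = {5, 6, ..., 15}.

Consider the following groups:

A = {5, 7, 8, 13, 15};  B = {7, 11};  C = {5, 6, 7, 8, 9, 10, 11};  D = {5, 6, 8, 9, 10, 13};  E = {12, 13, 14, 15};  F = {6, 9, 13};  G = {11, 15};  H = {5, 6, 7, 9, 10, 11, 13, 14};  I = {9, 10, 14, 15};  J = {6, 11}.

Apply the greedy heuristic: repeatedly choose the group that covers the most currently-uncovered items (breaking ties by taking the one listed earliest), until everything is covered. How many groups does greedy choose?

3

Greedy: pick H (covers 8 new) → pick A (covers 2 new) → pick E (covers 1 new). Total picks: 3.
(The true minimum cover uses only 2 groups, so greedy is not optimal here.)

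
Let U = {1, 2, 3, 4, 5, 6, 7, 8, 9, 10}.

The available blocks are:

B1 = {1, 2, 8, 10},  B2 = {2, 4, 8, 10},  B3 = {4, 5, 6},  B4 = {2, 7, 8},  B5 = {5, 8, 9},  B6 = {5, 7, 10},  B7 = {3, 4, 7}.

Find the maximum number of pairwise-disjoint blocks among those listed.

B1, B7 are pairwise disjoint (B1={1,2,8,10}; B7={3,4,7}).
Every remaining block overlaps one of these, and no 3 of the listed blocks are pairwise disjoint, so 2 is the maximum.

2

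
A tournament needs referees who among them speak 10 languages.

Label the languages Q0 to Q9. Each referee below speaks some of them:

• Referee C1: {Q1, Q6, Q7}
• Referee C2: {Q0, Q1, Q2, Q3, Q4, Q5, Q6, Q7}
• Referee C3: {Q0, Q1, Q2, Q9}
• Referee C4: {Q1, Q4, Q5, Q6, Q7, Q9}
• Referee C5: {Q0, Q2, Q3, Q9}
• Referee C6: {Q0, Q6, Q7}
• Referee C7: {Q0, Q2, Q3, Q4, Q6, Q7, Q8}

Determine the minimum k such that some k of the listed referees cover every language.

2

Take {C4, C7}. Their union is {Q0, Q1, Q2, Q3, Q4, Q5, Q6, Q7, Q8, Q9}, which is all 10 languages.
No single referee has all 10 languages (the largest, C2, has 8), so 2 is optimal.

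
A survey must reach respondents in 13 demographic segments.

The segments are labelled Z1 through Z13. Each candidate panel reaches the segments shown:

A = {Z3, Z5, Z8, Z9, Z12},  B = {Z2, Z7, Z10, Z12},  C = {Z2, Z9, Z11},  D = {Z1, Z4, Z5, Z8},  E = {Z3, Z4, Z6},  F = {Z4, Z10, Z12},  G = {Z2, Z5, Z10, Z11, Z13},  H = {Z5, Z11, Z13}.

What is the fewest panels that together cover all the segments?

5

Take {B, C, D, E, G}. Their union is {Z1, Z2, Z3, Z4, Z5, Z6, Z7, Z8, Z9, Z10, Z11, Z12, Z13}, which is all 13 segments.
No 4 of the 8 panels cover everything (all 70 combinations miss at least one segment), so 5 is optimal.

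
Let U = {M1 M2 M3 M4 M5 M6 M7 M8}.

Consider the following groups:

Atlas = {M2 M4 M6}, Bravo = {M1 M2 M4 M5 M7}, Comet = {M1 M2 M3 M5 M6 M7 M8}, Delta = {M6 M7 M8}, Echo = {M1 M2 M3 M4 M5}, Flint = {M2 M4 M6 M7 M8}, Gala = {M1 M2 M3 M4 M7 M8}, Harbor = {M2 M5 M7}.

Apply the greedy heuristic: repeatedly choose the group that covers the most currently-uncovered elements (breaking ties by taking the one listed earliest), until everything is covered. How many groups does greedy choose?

2

Greedy: pick Comet (covers 7 new) → pick Atlas (covers 1 new). Total picks: 2.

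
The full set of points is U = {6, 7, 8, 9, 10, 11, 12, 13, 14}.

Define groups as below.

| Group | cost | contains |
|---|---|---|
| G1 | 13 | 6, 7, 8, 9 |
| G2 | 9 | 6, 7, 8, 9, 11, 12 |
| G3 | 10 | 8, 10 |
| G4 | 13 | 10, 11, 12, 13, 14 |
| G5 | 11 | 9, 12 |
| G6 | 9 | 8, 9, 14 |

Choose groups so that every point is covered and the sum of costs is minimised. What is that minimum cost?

G2, G4 together cover every point (G2 ∪ G4 = {6, 7, 8, 9, 10, 11, 12, 13, 14}); total cost 9 + 13 = 22.
No covering selection has total cost below 22.

22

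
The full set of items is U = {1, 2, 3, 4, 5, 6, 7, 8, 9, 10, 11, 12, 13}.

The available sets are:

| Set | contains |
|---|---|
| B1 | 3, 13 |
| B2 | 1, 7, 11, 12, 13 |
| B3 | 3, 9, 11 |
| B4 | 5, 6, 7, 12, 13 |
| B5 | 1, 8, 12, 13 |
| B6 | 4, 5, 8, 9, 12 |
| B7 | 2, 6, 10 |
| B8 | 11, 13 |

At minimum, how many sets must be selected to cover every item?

Take {B1, B2, B6, B7}. Their union is {1, 2, 3, 4, 5, 6, 7, 8, 9, 10, 11, 12, 13}, which is all 13 items.
No 3 of the 8 sets cover everything (all 56 combinations miss at least one item), so 4 is optimal.

4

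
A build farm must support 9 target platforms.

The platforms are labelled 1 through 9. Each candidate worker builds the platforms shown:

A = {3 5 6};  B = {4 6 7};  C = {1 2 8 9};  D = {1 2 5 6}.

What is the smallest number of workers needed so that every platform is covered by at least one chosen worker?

A and B and C together: A ∪ B ∪ C = {1, 2, 3, 4, 5, 6, 7, 8, 9} — every platform is covered.
Each worker has at most 4 platforms, and 2·4 = 8 < 9 — so at least 3 workers are needed, and 3 is optimal.

3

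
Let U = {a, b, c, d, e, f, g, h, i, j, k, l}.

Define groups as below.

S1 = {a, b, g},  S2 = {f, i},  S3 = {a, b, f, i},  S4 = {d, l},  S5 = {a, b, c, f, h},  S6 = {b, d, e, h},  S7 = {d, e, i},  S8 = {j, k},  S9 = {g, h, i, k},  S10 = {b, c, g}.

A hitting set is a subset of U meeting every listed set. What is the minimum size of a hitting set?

T = {b, d, f, k} meets every group (each contains at least one member of T), and |T| = 4.
The groups S2, S4, S8, S10 are pairwise disjoint, so any hitting set needs a separate element for each — at least 4. Hence 4 is optimal.

4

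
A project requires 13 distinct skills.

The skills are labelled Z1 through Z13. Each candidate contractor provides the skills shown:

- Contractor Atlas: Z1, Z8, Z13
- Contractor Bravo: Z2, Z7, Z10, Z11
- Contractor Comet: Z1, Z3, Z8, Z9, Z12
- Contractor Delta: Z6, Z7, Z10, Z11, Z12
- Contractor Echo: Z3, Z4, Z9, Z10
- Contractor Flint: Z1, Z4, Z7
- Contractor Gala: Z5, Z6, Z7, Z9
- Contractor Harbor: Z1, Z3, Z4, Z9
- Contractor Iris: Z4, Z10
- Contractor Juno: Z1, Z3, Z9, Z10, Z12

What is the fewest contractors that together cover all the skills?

Atlas and Bravo and Delta and Echo and Gala together: Atlas ∪ Bravo ∪ Delta ∪ Echo ∪ Gala = {Z1, Z2, Z3, Z4, Z5, Z6, Z7, Z8, Z9, Z10, Z11, Z12, Z13} — every skill is covered.
No 4 of the 10 contractors cover everything (all 210 combinations miss at least one skill), so 5 is optimal.

5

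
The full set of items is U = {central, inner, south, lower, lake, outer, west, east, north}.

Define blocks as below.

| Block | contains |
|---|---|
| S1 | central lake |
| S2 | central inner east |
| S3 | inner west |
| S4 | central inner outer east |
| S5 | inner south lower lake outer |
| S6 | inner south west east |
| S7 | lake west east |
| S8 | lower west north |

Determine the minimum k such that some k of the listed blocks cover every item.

S4 and S5 and S8 together: S4 ∪ S5 ∪ S8 = {central, inner, south, lower, lake, outer, west, east, north} — every item is covered.
Only S8 contains north, so S8 is forced; the remaining 6 items need at least 2 more blocks (each remaining block adds at most 4) — so at least 3 blocks are needed, and 3 is optimal.

3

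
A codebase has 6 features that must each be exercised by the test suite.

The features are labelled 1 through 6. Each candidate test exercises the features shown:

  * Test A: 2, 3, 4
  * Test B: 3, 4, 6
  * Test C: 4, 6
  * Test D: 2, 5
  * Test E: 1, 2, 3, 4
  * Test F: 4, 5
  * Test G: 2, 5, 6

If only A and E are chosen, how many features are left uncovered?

2

Union of A, E = {1, 2, 3, 4}.
Not covered: 5, 6 — 2 features.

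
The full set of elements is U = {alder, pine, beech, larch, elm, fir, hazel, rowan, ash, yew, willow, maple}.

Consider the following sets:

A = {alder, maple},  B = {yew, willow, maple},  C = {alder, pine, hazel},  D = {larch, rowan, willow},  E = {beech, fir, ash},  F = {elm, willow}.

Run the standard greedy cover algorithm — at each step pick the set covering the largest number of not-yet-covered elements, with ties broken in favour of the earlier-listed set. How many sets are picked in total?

5

Greedy: pick B (covers 3 new) → pick C (covers 3 new) → pick E (covers 3 new) → pick D (covers 2 new) → pick F (covers 1 new). Total picks: 5.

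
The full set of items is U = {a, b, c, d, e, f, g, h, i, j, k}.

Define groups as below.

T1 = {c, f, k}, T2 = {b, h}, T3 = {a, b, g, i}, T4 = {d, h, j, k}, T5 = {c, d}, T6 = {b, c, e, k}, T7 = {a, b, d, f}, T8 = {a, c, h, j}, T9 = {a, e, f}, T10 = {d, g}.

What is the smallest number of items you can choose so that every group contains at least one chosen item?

4

The 4 items {b, d, f, j} hit every group.
No choice of 3 items meets every group, so 4 is the minimum.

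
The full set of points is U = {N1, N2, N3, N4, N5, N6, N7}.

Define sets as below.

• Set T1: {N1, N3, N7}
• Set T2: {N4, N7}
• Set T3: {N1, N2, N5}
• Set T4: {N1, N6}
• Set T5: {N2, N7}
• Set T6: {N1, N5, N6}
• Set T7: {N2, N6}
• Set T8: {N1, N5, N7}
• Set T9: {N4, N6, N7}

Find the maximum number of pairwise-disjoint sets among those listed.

T2, T4 are pairwise disjoint (T2={N4,N7}; T4={N1,N6}).
Every remaining set overlaps one of these, and no 3 of the listed sets are pairwise disjoint, so 2 is the maximum.

2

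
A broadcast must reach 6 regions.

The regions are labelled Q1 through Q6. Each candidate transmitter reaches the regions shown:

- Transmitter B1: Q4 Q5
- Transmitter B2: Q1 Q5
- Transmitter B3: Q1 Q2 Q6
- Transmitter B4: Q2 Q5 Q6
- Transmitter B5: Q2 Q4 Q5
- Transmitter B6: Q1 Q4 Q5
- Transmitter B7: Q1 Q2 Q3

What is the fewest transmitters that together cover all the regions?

B4 and B5 and B7 together: B4 ∪ B5 ∪ B7 = {Q1, Q2, Q3, Q4, Q5, Q6} — every region is covered.
Only B7 contains Q3, so B7 is forced; the remaining 3 regions need at least 2 more transmitters (each remaining transmitter adds at most 2) — so at least 3 transmitters are needed, and 3 is optimal.

3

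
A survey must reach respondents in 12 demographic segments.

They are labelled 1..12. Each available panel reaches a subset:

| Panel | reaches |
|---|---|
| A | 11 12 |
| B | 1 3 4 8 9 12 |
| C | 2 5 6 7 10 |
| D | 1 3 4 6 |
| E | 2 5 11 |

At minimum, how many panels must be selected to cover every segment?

3

Take {A, B, C}. Their union is {1, 2, 3, 4, 5, 6, 7, 8, 9, 10, 11, 12}, which is all 12 segments.
Only C contains 7, so C is forced; the remaining 7 segments need at least 2 more panels (each remaining panel adds at most 6) — so at least 3 panels are needed, and 3 is optimal.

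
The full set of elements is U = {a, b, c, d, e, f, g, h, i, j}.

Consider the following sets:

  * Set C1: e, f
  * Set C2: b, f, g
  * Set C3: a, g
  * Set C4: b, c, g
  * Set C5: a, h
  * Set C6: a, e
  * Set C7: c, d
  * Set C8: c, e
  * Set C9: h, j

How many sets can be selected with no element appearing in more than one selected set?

C1, C3, C7, C9 are pairwise disjoint (C1={e,f}; C3={a,g}; C7={c,d}; C9={h,j}).
Every remaining set overlaps one of these, and no 5 of the listed sets are pairwise disjoint, so 4 is the maximum.

4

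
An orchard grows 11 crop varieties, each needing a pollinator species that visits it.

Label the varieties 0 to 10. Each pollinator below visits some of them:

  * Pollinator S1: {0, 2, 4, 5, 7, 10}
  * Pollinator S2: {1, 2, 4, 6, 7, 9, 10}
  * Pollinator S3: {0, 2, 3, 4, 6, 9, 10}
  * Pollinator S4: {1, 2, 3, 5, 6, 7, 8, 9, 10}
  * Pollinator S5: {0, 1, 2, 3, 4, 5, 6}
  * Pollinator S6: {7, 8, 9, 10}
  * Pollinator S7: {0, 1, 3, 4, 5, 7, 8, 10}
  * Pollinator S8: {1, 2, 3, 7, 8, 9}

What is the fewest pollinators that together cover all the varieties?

Take {S3, S4}. Their union is {0, 1, 2, 3, 4, 5, 6, 7, 8, 9, 10}, which is all 11 varieties.
No single pollinator has all 11 varieties (the largest, S4, has 9), so 2 is optimal.

2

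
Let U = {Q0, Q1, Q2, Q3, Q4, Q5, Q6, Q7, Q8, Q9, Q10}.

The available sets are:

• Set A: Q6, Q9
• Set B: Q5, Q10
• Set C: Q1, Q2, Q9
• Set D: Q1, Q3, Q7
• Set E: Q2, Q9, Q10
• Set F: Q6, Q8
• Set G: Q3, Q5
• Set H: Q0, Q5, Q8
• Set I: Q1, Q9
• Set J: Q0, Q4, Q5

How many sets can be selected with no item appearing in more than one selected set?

4

D, E, F, J are pairwise disjoint (D={Q1,Q3,Q7}; E={Q2,Q9,Q10}; F={Q6,Q8}; J={Q0,Q4,Q5}).
Every remaining set overlaps one of these, and no 5 of the listed sets are pairwise disjoint, so 4 is the maximum.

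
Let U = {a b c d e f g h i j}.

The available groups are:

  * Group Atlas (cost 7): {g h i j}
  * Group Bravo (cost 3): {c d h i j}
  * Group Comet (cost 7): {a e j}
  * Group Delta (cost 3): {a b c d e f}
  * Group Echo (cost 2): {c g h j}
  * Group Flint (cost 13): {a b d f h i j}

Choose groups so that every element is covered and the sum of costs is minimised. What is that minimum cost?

8

Bravo, Delta, Echo together cover every element (Bravo ∪ Delta ∪ Echo = {a, b, c, d, e, f, g, h, i, j}); total cost 3 + 3 + 2 = 8.
No covering selection has total cost below 8.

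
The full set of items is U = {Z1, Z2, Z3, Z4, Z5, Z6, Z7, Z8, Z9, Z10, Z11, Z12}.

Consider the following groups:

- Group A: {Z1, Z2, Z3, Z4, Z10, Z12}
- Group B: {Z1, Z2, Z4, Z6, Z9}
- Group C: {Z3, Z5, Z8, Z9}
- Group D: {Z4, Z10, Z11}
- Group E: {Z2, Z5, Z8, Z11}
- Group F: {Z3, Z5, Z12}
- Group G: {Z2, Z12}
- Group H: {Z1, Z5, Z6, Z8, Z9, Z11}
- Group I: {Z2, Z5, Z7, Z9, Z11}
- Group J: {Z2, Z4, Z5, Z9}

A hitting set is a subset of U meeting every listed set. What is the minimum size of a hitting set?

3

Take T = {Z4, Z5, Z12}. Each listed group contains at least one of these, so T is a hitting set of size 3.
The groups C, D, G are pairwise disjoint, so any hitting set needs a separate item for each — at least 3. Hence 3 is optimal.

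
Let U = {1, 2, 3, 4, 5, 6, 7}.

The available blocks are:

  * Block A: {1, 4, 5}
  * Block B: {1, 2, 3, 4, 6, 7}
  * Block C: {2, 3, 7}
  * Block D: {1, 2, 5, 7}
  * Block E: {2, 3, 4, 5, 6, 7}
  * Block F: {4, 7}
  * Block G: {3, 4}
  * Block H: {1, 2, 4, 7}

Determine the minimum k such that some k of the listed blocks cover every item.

A and E cover everything between them: the union {1, 2, 3, 4, 5, 6, 7} is all of U.
No single block has all 7 items (the largest, B, has 6), so 2 is optimal.

2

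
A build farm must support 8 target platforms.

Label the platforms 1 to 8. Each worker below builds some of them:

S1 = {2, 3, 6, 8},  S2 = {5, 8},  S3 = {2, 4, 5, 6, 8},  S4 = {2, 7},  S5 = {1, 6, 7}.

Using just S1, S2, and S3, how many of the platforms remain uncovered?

2

Union of S1, S2, S3 = {2, 3, 4, 5, 6, 8}.
Not covered: 1, 7 — 2 platforms.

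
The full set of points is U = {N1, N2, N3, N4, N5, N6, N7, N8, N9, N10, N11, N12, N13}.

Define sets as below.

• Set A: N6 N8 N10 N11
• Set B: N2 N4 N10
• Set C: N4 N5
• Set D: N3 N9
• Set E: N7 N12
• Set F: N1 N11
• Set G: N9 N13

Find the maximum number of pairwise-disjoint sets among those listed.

C, D, E, F are pairwise disjoint (C={N4,N5}; D={N3,N9}; E={N7,N12}; F={N1,N11}).
Every remaining set overlaps one of these, and no 5 of the listed sets are pairwise disjoint, so 4 is the maximum.

4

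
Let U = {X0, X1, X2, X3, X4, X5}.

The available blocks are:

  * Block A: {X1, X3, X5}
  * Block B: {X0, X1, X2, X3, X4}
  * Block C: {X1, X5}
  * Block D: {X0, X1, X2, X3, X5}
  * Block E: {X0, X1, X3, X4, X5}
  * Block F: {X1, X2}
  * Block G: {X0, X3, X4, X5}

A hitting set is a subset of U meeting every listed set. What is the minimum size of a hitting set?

H = {X2, X5} meets every block (each contains at least one member of H), and |H| = 2.
The blocks F, G are pairwise disjoint, so any hitting set needs a separate item for each — at least 2. Hence 2 is optimal.

2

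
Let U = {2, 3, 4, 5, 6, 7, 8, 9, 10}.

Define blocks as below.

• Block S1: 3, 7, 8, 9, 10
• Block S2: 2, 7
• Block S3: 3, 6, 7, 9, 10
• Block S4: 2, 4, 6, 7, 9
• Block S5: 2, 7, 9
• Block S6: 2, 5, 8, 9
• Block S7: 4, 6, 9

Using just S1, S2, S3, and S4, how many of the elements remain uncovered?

1

Union of S1, S2, S3, S4 = {2, 3, 4, 6, 7, 8, 9, 10}.
Not covered: 5 — 1 element.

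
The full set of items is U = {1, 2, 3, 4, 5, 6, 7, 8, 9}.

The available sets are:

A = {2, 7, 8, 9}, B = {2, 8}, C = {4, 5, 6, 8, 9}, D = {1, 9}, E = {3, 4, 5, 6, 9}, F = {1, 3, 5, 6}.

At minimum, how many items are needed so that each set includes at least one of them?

3

Take H = {1, 4, 8}. Each listed set contains at least one of these, so H is a hitting set of size 3.
No choice of 2 items meets every set, so 3 is the minimum.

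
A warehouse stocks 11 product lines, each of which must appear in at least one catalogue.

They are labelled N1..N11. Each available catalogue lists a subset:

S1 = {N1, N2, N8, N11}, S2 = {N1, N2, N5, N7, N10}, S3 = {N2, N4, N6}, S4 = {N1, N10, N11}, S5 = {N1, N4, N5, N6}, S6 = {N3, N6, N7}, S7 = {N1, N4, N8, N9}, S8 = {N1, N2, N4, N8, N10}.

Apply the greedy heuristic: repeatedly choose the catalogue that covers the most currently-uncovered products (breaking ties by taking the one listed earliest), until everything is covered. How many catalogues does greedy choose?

Greedy: pick S2 (covers 5 new) → pick S7 (covers 3 new) → pick S6 (covers 2 new) → pick S1 (covers 1 new). Total picks: 4.

4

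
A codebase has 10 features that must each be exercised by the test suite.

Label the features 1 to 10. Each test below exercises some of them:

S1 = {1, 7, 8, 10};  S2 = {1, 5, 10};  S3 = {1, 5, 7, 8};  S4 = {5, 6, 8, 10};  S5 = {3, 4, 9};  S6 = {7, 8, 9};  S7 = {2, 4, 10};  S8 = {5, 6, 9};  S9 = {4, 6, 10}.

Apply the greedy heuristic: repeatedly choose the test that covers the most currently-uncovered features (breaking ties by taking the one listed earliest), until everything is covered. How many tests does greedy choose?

Greedy: pick S1 (covers 4 new) → pick S5 (covers 3 new) → pick S4 (covers 2 new) → pick S7 (covers 1 new). Total picks: 4.

4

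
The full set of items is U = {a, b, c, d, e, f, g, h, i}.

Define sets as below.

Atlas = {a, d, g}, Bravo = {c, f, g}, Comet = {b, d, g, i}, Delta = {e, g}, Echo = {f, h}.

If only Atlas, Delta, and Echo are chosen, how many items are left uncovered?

Union of Atlas, Delta, Echo = {a, d, e, f, g, h}.
Not covered: b, c, i — 3 items.

3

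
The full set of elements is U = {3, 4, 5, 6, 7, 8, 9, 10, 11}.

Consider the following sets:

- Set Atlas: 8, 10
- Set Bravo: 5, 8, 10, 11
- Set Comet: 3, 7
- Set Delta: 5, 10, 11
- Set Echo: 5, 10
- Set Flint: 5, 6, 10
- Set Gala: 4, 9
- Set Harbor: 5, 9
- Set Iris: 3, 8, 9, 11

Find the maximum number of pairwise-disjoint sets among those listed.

Comet, Flint, Gala are pairwise disjoint (Comet={3,7}; Flint={5,6,10}; Gala={4,9}).
Every remaining set overlaps one of these, and no 4 of the listed sets are pairwise disjoint, so 3 is the maximum.

3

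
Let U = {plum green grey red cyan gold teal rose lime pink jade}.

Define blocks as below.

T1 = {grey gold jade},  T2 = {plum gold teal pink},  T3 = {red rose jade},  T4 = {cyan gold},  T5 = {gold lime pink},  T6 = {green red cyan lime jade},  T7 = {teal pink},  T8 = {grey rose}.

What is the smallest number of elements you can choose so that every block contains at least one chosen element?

The 4 elements {grey, gold, teal, jade} hit every block.
No choice of 3 elements meets every block, so 4 is the minimum.

4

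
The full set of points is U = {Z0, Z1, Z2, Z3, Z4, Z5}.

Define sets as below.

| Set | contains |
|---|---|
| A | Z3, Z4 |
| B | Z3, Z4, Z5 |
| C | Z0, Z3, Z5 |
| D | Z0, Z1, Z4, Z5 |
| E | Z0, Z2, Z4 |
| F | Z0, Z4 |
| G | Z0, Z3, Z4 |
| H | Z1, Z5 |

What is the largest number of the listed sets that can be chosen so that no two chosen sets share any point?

G, H are pairwise disjoint (G={Z0,Z3,Z4}; H={Z1,Z5}).
Every remaining set overlaps one of these, and no 3 of the listed sets are pairwise disjoint, so 2 is the maximum.

2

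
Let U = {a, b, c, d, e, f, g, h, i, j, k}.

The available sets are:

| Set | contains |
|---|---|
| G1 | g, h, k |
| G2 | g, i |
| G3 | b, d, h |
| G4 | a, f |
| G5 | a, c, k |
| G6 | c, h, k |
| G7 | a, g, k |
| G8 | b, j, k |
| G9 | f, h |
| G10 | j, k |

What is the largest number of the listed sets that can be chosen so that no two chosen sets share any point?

4

G2, G3, G4, G10 are pairwise disjoint (G2={g,i}; G3={b,d,h}; G4={a,f}; G10={j,k}).
Every remaining set overlaps one of these, and no 5 of the listed sets are pairwise disjoint, so 4 is the maximum.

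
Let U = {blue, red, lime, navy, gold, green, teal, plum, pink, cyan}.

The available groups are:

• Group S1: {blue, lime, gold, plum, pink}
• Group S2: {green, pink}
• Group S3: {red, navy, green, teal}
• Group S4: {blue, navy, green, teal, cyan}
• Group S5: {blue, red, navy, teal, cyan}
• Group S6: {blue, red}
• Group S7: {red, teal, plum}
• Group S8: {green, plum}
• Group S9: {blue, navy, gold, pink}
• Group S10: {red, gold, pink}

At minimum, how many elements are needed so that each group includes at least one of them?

Take H = {red, gold, green}. Each listed group contains at least one of these, so H is a hitting set of size 3.
No choice of 2 elements meets every group, so 3 is the minimum.

3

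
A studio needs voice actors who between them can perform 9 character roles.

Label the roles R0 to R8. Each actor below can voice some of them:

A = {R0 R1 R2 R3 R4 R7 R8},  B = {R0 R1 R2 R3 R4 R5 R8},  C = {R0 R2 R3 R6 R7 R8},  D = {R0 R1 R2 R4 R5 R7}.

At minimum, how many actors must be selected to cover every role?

Take {B, C}. Their union is {R0, R1, R2, R3, R4, R5, R6, R7, R8}, which is all 9 roles.
No single actor has all 9 roles (the largest, A, has 7), so 2 is optimal.

2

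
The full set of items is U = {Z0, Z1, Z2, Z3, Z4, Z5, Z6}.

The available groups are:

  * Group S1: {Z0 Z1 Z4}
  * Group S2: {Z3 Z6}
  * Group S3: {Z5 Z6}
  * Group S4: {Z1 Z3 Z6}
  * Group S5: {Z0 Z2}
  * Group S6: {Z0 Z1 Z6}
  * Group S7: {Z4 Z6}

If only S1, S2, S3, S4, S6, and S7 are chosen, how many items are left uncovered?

Union of S1, S2, S3, S4, S6, S7 = {Z0, Z1, Z3, Z4, Z5, Z6}.
Not covered: Z2 — 1 item.

1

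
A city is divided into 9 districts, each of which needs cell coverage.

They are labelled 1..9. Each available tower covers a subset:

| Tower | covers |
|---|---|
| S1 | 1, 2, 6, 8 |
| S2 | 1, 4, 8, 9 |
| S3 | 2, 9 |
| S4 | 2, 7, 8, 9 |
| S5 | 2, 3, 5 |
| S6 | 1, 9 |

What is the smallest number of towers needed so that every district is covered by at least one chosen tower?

S1 and S2 and S4 and S5 together: S1 ∪ S2 ∪ S4 ∪ S5 = {1, 2, 3, 4, 5, 6, 7, 8, 9} — every district is covered.
Only S1 contains 6, so S1 is forced; the remaining 5 districts need at least 3 more towers (each remaining tower adds at most 2) — so at least 4 towers are needed, and 4 is optimal.

4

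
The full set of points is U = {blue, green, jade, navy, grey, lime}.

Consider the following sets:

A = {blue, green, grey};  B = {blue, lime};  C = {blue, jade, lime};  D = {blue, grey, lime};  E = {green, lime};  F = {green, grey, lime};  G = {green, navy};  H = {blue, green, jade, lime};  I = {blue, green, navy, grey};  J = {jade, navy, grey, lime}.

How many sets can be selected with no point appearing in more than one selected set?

B, G are pairwise disjoint (B={blue,lime}; G={green,navy}).
Every remaining set overlaps one of these, and no 3 of the listed sets are pairwise disjoint, so 2 is the maximum.

2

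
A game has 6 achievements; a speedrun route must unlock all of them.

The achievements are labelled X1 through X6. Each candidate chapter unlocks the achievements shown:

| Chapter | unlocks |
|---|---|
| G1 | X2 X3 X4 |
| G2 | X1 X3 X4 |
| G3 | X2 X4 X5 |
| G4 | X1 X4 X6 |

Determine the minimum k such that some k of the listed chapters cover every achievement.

3

Take {G2, G3, G4}. Their union is {X1, X2, X3, X4, X5, X6}, which is all 6 achievements.
Only G3 contains X5, so G3 is forced; the remaining 3 achievements need at least 2 more chapters (each remaining chapter adds at most 2) — so at least 3 chapters are needed, and 3 is optimal.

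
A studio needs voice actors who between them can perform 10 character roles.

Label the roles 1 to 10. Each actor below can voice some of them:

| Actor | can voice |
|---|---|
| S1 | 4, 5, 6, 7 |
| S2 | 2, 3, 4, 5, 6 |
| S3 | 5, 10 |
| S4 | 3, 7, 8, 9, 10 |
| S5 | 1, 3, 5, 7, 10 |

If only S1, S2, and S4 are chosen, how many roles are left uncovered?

Union of S1, S2, S4 = {2, 3, 4, 5, 6, 7, 8, 9, 10}.
Not covered: 1 — 1 role.

1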